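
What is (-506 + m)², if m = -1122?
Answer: 2650384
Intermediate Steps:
(-506 + m)² = (-506 - 1122)² = (-1628)² = 2650384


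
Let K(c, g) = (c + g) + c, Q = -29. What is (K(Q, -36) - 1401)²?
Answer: 2235025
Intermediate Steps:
K(c, g) = g + 2*c
(K(Q, -36) - 1401)² = ((-36 + 2*(-29)) - 1401)² = ((-36 - 58) - 1401)² = (-94 - 1401)² = (-1495)² = 2235025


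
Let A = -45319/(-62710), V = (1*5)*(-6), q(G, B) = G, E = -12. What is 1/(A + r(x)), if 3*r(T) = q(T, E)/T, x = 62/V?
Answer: 188130/198667 ≈ 0.94696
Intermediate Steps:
V = -30 (V = 5*(-6) = -30)
A = 45319/62710 (A = -45319*(-1/62710) = 45319/62710 ≈ 0.72268)
x = -31/15 (x = 62/(-30) = 62*(-1/30) = -31/15 ≈ -2.0667)
r(T) = ⅓ (r(T) = (T/T)/3 = (⅓)*1 = ⅓)
1/(A + r(x)) = 1/(45319/62710 + ⅓) = 1/(198667/188130) = 188130/198667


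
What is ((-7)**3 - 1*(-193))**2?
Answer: 22500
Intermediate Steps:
((-7)**3 - 1*(-193))**2 = (-343 + 193)**2 = (-150)**2 = 22500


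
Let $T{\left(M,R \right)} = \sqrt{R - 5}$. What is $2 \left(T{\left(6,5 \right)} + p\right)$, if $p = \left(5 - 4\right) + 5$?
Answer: $12$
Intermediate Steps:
$T{\left(M,R \right)} = \sqrt{-5 + R}$
$p = 6$ ($p = 1 + 5 = 6$)
$2 \left(T{\left(6,5 \right)} + p\right) = 2 \left(\sqrt{-5 + 5} + 6\right) = 2 \left(\sqrt{0} + 6\right) = 2 \left(0 + 6\right) = 2 \cdot 6 = 12$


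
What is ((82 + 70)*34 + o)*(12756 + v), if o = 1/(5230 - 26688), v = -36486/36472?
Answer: 25794182926625139/391308088 ≈ 6.5918e+7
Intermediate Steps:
v = -18243/18236 (v = -36486*1/36472 = -18243/18236 ≈ -1.0004)
o = -1/21458 (o = 1/(-21458) = -1/21458 ≈ -4.6603e-5)
((82 + 70)*34 + o)*(12756 + v) = ((82 + 70)*34 - 1/21458)*(12756 - 18243/18236) = (152*34 - 1/21458)*(232600173/18236) = (5168 - 1/21458)*(232600173/18236) = (110894943/21458)*(232600173/18236) = 25794182926625139/391308088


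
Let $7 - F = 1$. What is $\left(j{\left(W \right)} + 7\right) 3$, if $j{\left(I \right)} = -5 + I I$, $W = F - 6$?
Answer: $6$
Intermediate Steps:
$F = 6$ ($F = 7 - 1 = 6$)
$W = 0$ ($W = 6 - 6 = 0$)
$j{\left(I \right)} = -5 + I^{2}$
$\left(j{\left(W \right)} + 7\right) 3 = \left(\left(-5 + 0^{2}\right) + 7\right) 3 = \left(\left(-5 + 0\right) + 7\right) 3 = \left(-5 + 7\right) 3 = 2 \cdot 3 = 6$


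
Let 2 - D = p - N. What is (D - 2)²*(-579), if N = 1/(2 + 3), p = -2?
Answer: -70059/25 ≈ -2802.4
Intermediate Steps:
N = ⅕ (N = 1/5 = ⅕ ≈ 0.20000)
D = 21/5 (D = 2 - (-2 - 1*⅕) = 2 - (-2 - ⅕) = 2 - 1*(-11/5) = 2 + 11/5 = 21/5 ≈ 4.2000)
(D - 2)²*(-579) = (21/5 - 2)²*(-579) = (11/5)²*(-579) = (121/25)*(-579) = -70059/25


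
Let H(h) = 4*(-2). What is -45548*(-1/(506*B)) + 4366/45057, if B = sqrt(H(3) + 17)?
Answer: 14919448/495627 ≈ 30.102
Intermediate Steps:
H(h) = -8
B = 3 (B = sqrt(-8 + 17) = sqrt(9) = 3)
-45548*(-1/(506*B)) + 4366/45057 = -45548/((3*(-22))*23) + 4366/45057 = -45548/((-66*23)) + 4366*(1/45057) = -45548/(-1518) + 4366/45057 = -45548*(-1/1518) + 4366/45057 = 22774/759 + 4366/45057 = 14919448/495627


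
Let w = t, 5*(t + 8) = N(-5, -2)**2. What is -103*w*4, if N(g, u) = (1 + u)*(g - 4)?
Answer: -16892/5 ≈ -3378.4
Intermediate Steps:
N(g, u) = (1 + u)*(-4 + g)
t = 41/5 (t = -8 + (-4 - 5 - 4*(-2) - 5*(-2))**2/5 = -8 + (-4 - 5 + 8 + 10)**2/5 = -8 + (1/5)*9**2 = -8 + (1/5)*81 = -8 + 81/5 = 41/5 ≈ 8.2000)
w = 41/5 ≈ 8.2000
-103*w*4 = -103*41/5*4 = -4223/5*4 = -16892/5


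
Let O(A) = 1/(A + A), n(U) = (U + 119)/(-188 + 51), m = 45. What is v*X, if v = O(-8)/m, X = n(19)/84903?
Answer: 23/1395805320 ≈ 1.6478e-8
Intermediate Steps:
n(U) = -119/137 - U/137 (n(U) = (119 + U)/(-137) = (119 + U)*(-1/137) = -119/137 - U/137)
O(A) = 1/(2*A)
X = -46/3877237 (X = (-119/137 - 1/137*19)/84903 = (-119/137 - 19/137)*(1/84903) = -138/137*1/84903 = -46/3877237 ≈ -1.1864e-5)
v = -1/720 (v = ((½)/(-8))/45 = ((½)*(-⅛))*(1/45) = -1/16*1/45 = -1/720 ≈ -0.0013889)
v*X = -1/720*(-46/3877237) = 23/1395805320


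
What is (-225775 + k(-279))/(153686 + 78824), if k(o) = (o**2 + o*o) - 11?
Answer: -35052/116255 ≈ -0.30151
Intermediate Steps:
k(o) = -11 + 2*o**2 (k(o) = (o**2 + o**2) - 11 = 2*o**2 - 11 = -11 + 2*o**2)
(-225775 + k(-279))/(153686 + 78824) = (-225775 + (-11 + 2*(-279)**2))/(153686 + 78824) = (-225775 + (-11 + 2*77841))/232510 = (-225775 + (-11 + 155682))*(1/232510) = (-225775 + 155671)*(1/232510) = -70104*1/232510 = -35052/116255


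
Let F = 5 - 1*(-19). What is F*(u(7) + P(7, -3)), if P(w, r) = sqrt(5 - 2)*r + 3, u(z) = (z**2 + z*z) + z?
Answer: 2592 - 72*sqrt(3) ≈ 2467.3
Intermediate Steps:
u(z) = z + 2*z**2 (u(z) = (z**2 + z**2) + z = 2*z**2 + z = z + 2*z**2)
P(w, r) = 3 + r*sqrt(3) (P(w, r) = sqrt(3)*r + 3 = r*sqrt(3) + 3 = 3 + r*sqrt(3))
F = 24 (F = 5 + 19 = 24)
F*(u(7) + P(7, -3)) = 24*(7*(1 + 2*7) + (3 - 3*sqrt(3))) = 24*(7*(1 + 14) + (3 - 3*sqrt(3))) = 24*(7*15 + (3 - 3*sqrt(3))) = 24*(105 + (3 - 3*sqrt(3))) = 24*(108 - 3*sqrt(3)) = 2592 - 72*sqrt(3)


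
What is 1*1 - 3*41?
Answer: -122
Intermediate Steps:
1*1 - 3*41 = 1 - 123 = -122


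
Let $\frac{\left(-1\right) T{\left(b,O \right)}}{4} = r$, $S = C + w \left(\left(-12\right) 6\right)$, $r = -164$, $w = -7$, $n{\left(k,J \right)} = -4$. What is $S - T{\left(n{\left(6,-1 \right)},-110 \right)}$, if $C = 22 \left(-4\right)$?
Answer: $-240$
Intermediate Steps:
$C = -88$
$S = 416$ ($S = -88 - 7 \left(\left(-12\right) 6\right) = -88 - -504 = -88 + 504 = 416$)
$T{\left(b,O \right)} = 656$ ($T{\left(b,O \right)} = \left(-4\right) \left(-164\right) = 656$)
$S - T{\left(n{\left(6,-1 \right)},-110 \right)} = 416 - 656 = -240$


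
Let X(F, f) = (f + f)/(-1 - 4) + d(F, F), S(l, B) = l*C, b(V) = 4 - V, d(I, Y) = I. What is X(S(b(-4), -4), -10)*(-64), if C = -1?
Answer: 256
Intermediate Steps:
S(l, B) = -l (S(l, B) = l*(-1) = -l)
X(F, f) = F - 2*f/5 (X(F, f) = (f + f)/(-1 - 4) + F = (2*f)/(-5) + F = (2*f)*(-⅕) + F = -2*f/5 + F = F - 2*f/5)
X(S(b(-4), -4), -10)*(-64) = (-(4 - 1*(-4)) - ⅖*(-10))*(-64) = (-(4 + 4) + 4)*(-64) = (-1*8 + 4)*(-64) = (-8 + 4)*(-64) = -4*(-64) = 256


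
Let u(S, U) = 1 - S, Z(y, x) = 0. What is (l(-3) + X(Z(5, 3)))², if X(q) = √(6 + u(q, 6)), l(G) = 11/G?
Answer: 184/9 - 22*√7/3 ≈ 1.0423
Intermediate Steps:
X(q) = √(7 - q) (X(q) = √(6 + (1 - q)) = √(7 - q))
(l(-3) + X(Z(5, 3)))² = (11/(-3) + √(7 - 1*0))² = (11*(-⅓) + √(7 + 0))² = (-11/3 + √7)²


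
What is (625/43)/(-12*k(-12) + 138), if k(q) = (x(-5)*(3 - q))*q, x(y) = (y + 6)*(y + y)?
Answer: -625/922866 ≈ -0.00067724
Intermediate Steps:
x(y) = 2*y*(6 + y) (x(y) = (6 + y)*(2*y) = 2*y*(6 + y))
k(q) = q*(-30 + 10*q) (k(q) = ((2*(-5)*(6 - 5))*(3 - q))*q = ((2*(-5)*1)*(3 - q))*q = (-10*(3 - q))*q = (-30 + 10*q)*q = q*(-30 + 10*q))
(625/43)/(-12*k(-12) + 138) = (625/43)/(-120*(-12)*(-3 - 12) + 138) = (625*(1/43))/(-120*(-12)*(-15) + 138) = 625/(43*(-12*1800 + 138)) = 625/(43*(-21600 + 138)) = (625/43)/(-21462) = (625/43)*(-1/21462) = -625/922866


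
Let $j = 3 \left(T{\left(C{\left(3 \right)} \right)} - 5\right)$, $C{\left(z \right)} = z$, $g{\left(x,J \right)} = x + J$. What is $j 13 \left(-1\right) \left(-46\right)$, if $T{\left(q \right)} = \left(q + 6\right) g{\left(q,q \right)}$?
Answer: $87906$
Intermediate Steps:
$g{\left(x,J \right)} = J + x$
$T{\left(q \right)} = 2 q \left(6 + q\right)$ ($T{\left(q \right)} = \left(q + 6\right) \left(q + q\right) = \left(6 + q\right) 2 q = 2 q \left(6 + q\right)$)
$j = 147$ ($j = 3 \left(2 \cdot 3 \left(6 + 3\right) - 5\right) = 3 \left(2 \cdot 3 \cdot 9 - 5\right) = 3 \left(54 - 5\right) = 3 \cdot 49 = 147$)
$j 13 \left(-1\right) \left(-46\right) = 147 \cdot 13 \left(-1\right) \left(-46\right) = 147 \left(-13\right) \left(-46\right) = \left(-1911\right) \left(-46\right) = 87906$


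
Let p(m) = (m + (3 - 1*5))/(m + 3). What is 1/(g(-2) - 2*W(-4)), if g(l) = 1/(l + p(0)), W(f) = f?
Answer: 8/61 ≈ 0.13115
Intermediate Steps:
p(m) = (-2 + m)/(3 + m) (p(m) = (m + (3 - 5))/(3 + m) = (m - 2)/(3 + m) = (-2 + m)/(3 + m))
g(l) = 1/(-⅔ + l) (g(l) = 1/(l + (-2 + 0)/(3 + 0)) = 1/(l - 2/3) = 1/(l + (⅓)*(-2)) = 1/(l - ⅔) = 1/(-⅔ + l))
1/(g(-2) - 2*W(-4)) = 1/(3/(-2 + 3*(-2)) - 2*(-4)) = 1/(3/(-2 - 6) + 8) = 1/(3/(-8) + 8) = 1/(3*(-⅛) + 8) = 1/(-3/8 + 8) = 1/(61/8) = 8/61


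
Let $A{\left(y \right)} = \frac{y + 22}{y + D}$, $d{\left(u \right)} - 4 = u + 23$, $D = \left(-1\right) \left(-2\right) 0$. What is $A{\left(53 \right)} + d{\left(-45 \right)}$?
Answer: $- \frac{879}{53} \approx -16.585$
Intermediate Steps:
$D = 0$ ($D = 2 \cdot 0 = 0$)
$d{\left(u \right)} = 27 + u$ ($d{\left(u \right)} = 4 + \left(u + 23\right) = 4 + \left(23 + u\right) = 27 + u$)
$A{\left(y \right)} = \frac{22 + y}{y}$ ($A{\left(y \right)} = \frac{y + 22}{y + 0} = \frac{22 + y}{y}$)
$A{\left(53 \right)} + d{\left(-45 \right)} = \frac{22 + 53}{53} + \left(27 - 45\right) = \frac{1}{53} \cdot 75 - 18 = \frac{75}{53} - 18 = - \frac{879}{53}$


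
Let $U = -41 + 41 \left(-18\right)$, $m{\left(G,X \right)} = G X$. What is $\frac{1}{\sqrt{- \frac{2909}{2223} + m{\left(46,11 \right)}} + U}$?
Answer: $- \frac{1731717}{1347885614} - \frac{3 \sqrt{277116463}}{1347885614} \approx -0.0013218$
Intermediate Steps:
$U = -779$ ($U = -41 - 738 = -779$)
$\frac{1}{\sqrt{- \frac{2909}{2223} + m{\left(46,11 \right)}} + U} = \frac{1}{\sqrt{- \frac{2909}{2223} + 46 \cdot 11} - 779} = \frac{1}{\sqrt{\left(-2909\right) \frac{1}{2223} + 506} - 779} = \frac{1}{\sqrt{- \frac{2909}{2223} + 506} - 779} = \frac{1}{\sqrt{\frac{1121929}{2223}} - 779} = \frac{1}{\frac{\sqrt{277116463}}{741} - 779} = \frac{1}{-779 + \frac{\sqrt{277116463}}{741}}$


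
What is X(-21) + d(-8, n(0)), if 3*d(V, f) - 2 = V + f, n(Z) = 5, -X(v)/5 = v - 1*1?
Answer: 329/3 ≈ 109.67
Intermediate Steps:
X(v) = 5 - 5*v (X(v) = -5*(v - 1*1) = -5*(v - 1) = -5*(-1 + v) = 5 - 5*v)
d(V, f) = ⅔ + V/3 + f/3 (d(V, f) = ⅔ + (V + f)/3 = ⅔ + (V/3 + f/3) = ⅔ + V/3 + f/3)
X(-21) + d(-8, n(0)) = (5 - 5*(-21)) + (⅔ + (⅓)*(-8) + (⅓)*5) = (5 + 105) + (⅔ - 8/3 + 5/3) = 110 - ⅓ = 329/3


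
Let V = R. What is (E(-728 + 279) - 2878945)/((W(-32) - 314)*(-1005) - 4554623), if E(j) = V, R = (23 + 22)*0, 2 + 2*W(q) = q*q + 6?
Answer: 2878945/4755623 ≈ 0.60538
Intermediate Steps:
W(q) = 2 + q²/2 (W(q) = -1 + (q*q + 6)/2 = -1 + (q² + 6)/2 = -1 + (6 + q²)/2 = -1 + (3 + q²/2) = 2 + q²/2)
R = 0 (R = 45*0 = 0)
V = 0
E(j) = 0
(E(-728 + 279) - 2878945)/((W(-32) - 314)*(-1005) - 4554623) = (0 - 2878945)/(((2 + (½)*(-32)²) - 314)*(-1005) - 4554623) = -2878945/(((2 + (½)*1024) - 314)*(-1005) - 4554623) = -2878945/(((2 + 512) - 314)*(-1005) - 4554623) = -2878945/((514 - 314)*(-1005) - 4554623) = -2878945/(200*(-1005) - 4554623) = -2878945/(-201000 - 4554623) = -2878945/(-4755623) = -2878945*(-1/4755623) = 2878945/4755623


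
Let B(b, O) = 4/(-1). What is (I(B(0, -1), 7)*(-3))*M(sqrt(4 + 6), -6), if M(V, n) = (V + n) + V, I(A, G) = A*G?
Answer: -504 + 168*sqrt(10) ≈ 27.263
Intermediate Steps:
B(b, O) = -4 (B(b, O) = 4*(-1) = -4)
M(V, n) = n + 2*V
(I(B(0, -1), 7)*(-3))*M(sqrt(4 + 6), -6) = (-4*7*(-3))*(-6 + 2*sqrt(4 + 6)) = (-28*(-3))*(-6 + 2*sqrt(10)) = 84*(-6 + 2*sqrt(10)) = -504 + 168*sqrt(10)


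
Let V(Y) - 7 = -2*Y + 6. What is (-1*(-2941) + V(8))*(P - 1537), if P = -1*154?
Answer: -4968158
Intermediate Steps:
P = -154
V(Y) = 13 - 2*Y (V(Y) = 7 + (-2*Y + 6) = 7 + (6 - 2*Y) = 13 - 2*Y)
(-1*(-2941) + V(8))*(P - 1537) = (-1*(-2941) + (13 - 2*8))*(-154 - 1537) = (2941 + (13 - 16))*(-1691) = (2941 - 3)*(-1691) = 2938*(-1691) = -4968158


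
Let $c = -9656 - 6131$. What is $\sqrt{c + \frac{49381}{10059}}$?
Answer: $\frac{2 i \sqrt{399221722767}}{10059} \approx 125.63 i$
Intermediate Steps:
$c = -15787$ ($c = -9656 - 6131 = -15787$)
$\sqrt{c + \frac{49381}{10059}} = \sqrt{-15787 + \frac{49381}{10059}} = \sqrt{- \frac{158752052}{10059}} = \frac{2 i \sqrt{399221722767}}{10059}$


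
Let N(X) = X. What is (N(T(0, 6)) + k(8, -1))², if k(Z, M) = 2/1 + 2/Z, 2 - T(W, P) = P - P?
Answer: 289/16 ≈ 18.063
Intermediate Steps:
T(W, P) = 2 (T(W, P) = 2 - (P - P) = 2 - 1*0 = 2 + 0 = 2)
k(Z, M) = 2 + 2/Z (k(Z, M) = 2*1 + 2/Z = 2 + 2/Z)
(N(T(0, 6)) + k(8, -1))² = (2 + (2 + 2/8))² = (2 + (2 + 2*(⅛)))² = (2 + (2 + ¼))² = (2 + 9/4)² = (17/4)² = 289/16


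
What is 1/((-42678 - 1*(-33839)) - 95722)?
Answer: -1/104561 ≈ -9.5638e-6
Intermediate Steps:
1/((-42678 - 1*(-33839)) - 95722) = 1/((-42678 + 33839) - 95722) = 1/(-8839 - 95722) = 1/(-104561) = -1/104561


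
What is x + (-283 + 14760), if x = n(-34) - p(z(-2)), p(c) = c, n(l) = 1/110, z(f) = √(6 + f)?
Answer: 1592251/110 ≈ 14475.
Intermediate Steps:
n(l) = 1/110
x = -219/110 (x = 1/110 - √(6 - 2) = 1/110 - √4 = 1/110 - 1*2 = 1/110 - 2 = -219/110 ≈ -1.9909)
x + (-283 + 14760) = -219/110 + (-283 + 14760) = -219/110 + 14477 = 1592251/110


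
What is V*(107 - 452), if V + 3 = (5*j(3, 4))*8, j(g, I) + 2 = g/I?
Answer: 18285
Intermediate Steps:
j(g, I) = -2 + g/I
V = -53 (V = -3 + (5*(-2 + 3/4))*8 = -3 + (5*(-2 + 3*(¼)))*8 = -3 + (5*(-2 + ¾))*8 = -3 + (5*(-5/4))*8 = -3 - 25/4*8 = -3 - 50 = -53)
V*(107 - 452) = -53*(107 - 452) = -53*(-345) = 18285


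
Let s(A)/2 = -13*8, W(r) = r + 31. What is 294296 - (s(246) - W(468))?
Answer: 295003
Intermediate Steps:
W(r) = 31 + r
s(A) = -208 (s(A) = 2*(-13*8) = 2*(-104) = -208)
294296 - (s(246) - W(468)) = 294296 - (-208 - (31 + 468)) = 294296 - (-208 - 1*499) = 294296 - (-208 - 499) = 294296 - 1*(-707) = 294296 + 707 = 295003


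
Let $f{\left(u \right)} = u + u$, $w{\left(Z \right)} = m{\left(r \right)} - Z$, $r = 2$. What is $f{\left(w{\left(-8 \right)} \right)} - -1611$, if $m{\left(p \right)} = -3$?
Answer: $1621$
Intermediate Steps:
$w{\left(Z \right)} = -3 - Z$
$f{\left(u \right)} = 2 u$
$f{\left(w{\left(-8 \right)} \right)} - -1611 = 2 \left(-3 - -8\right) - -1611 = 2 \left(-3 + 8\right) + 1611 = 2 \cdot 5 + 1611 = 10 + 1611 = 1621$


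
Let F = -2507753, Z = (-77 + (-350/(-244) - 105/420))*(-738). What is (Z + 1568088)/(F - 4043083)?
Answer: -66044289/266400664 ≈ -0.24791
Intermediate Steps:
Z = 6826131/122 (Z = (-77 + (-350*(-1/244) - 105*1/420))*(-738) = (-77 + (175/122 - 1/4))*(-738) = (-77 + 289/244)*(-738) = -18499/244*(-738) = 6826131/122 ≈ 55952.)
(Z + 1568088)/(F - 4043083) = (6826131/122 + 1568088)/(-2507753 - 4043083) = (198132867/122)/(-6550836) = (198132867/122)*(-1/6550836) = -66044289/266400664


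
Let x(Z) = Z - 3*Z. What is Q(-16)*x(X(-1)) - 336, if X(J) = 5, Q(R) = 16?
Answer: -496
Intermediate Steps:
x(Z) = -2*Z
Q(-16)*x(X(-1)) - 336 = 16*(-2*5) - 336 = 16*(-10) - 336 = -160 - 336 = -496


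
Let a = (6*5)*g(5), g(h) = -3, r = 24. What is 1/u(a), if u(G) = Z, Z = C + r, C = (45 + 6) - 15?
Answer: 1/60 ≈ 0.016667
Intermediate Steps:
C = 36 (C = 51 - 15 = 36)
Z = 60 (Z = 36 + 24 = 60)
a = -90 (a = (6*5)*(-3) = 30*(-3) = -90)
u(G) = 60
1/u(a) = 1/60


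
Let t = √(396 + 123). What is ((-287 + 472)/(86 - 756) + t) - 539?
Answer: -72263/134 + √519 ≈ -516.49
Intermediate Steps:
t = √519 ≈ 22.782
((-287 + 472)/(86 - 756) + t) - 539 = ((-287 + 472)/(86 - 756) + √519) - 539 = (185/(-670) + √519) - 539 = (185*(-1/670) + √519) - 539 = (-37/134 + √519) - 539 = -72263/134 + √519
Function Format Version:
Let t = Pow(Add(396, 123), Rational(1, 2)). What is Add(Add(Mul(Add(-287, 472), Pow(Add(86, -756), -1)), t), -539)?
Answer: Add(Rational(-72263, 134), Pow(519, Rational(1, 2))) ≈ -516.49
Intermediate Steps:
t = Pow(519, Rational(1, 2)) ≈ 22.782
Add(Add(Mul(Add(-287, 472), Pow(Add(86, -756), -1)), t), -539) = Add(Add(Mul(Add(-287, 472), Pow(Add(86, -756), -1)), Pow(519, Rational(1, 2))), -539) = Add(Add(Mul(185, Pow(-670, -1)), Pow(519, Rational(1, 2))), -539) = Add(Add(Mul(185, Rational(-1, 670)), Pow(519, Rational(1, 2))), -539) = Add(Add(Rational(-37, 134), Pow(519, Rational(1, 2))), -539) = Add(Rational(-72263, 134), Pow(519, Rational(1, 2)))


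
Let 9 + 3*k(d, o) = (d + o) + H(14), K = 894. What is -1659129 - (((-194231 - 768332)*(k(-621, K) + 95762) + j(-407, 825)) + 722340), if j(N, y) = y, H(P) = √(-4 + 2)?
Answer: 92259281256 + 962563*I*√2/3 ≈ 9.2259e+10 + 4.5376e+5*I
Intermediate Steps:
H(P) = I*√2 (H(P) = √(-2) = I*√2)
k(d, o) = -3 + d/3 + o/3 + I*√2/3 (k(d, o) = -3 + ((d + o) + I*√2)/3 = -3 + (d + o + I*√2)/3 = -3 + (d/3 + o/3 + I*√2/3) = -3 + d/3 + o/3 + I*√2/3)
-1659129 - (((-194231 - 768332)*(k(-621, K) + 95762) + j(-407, 825)) + 722340) = -1659129 - (((-194231 - 768332)*((-3 + (⅓)*(-621) + (⅓)*894 + I*√2/3) + 95762) + 825) + 722340) = -1659129 - ((-962563*((-3 - 207 + 298 + I*√2/3) + 95762) + 825) + 722340) = -1659129 - ((-962563*((88 + I*√2/3) + 95762) + 825) + 722340) = -1659129 - ((-962563*(95850 + I*√2/3) + 825) + 722340) = -1659129 - (((-92261663550 - 962563*I*√2/3) + 825) + 722340) = -1659129 - ((-92261662725 - 962563*I*√2/3) + 722340) = -1659129 - (-92260940385 - 962563*I*√2/3) = -1659129 + (92260940385 + 962563*I*√2/3) = 92259281256 + 962563*I*√2/3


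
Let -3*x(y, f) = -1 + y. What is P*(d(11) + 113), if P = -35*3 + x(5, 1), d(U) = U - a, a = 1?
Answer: -13079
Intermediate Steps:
x(y, f) = 1/3 - y/3 (x(y, f) = -(-1 + y)/3 = 1/3 - y/3)
d(U) = -1 + U (d(U) = U - 1*1 = U - 1 = -1 + U)
P = -319/3 (P = -35*3 + (1/3 - 1/3*5) = -105 + (1/3 - 5/3) = -105 - 4/3 = -319/3 ≈ -106.33)
P*(d(11) + 113) = -319*((-1 + 11) + 113)/3 = -319*(10 + 113)/3 = -319/3*123 = -13079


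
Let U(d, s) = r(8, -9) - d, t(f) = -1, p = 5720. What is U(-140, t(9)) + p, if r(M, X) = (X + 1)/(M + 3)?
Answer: 64452/11 ≈ 5859.3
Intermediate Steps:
r(M, X) = (1 + X)/(3 + M)
U(d, s) = -8/11 - d (U(d, s) = (1 - 9)/(3 + 8) - d = -8/11 - d)
U(-140, t(9)) + p = (-8/11 - 1*(-140)) + 5720 = (-8/11 + 140) + 5720 = 1532/11 + 5720 = 64452/11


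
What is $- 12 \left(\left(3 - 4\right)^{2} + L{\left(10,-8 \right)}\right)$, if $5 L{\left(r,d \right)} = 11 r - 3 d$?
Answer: $- \frac{1668}{5} \approx -333.6$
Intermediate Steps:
$L{\left(r,d \right)} = - \frac{3 d}{5} + \frac{11 r}{5}$ ($L{\left(r,d \right)} = \frac{11 r - 3 d}{5} = \frac{- 3 d + 11 r}{5} = - \frac{3 d}{5} + \frac{11 r}{5}$)
$- 12 \left(\left(3 - 4\right)^{2} + L{\left(10,-8 \right)}\right) = - 12 \left(\left(3 - 4\right)^{2} + \left(\left(- \frac{3}{5}\right) \left(-8\right) + \frac{11}{5} \cdot 10\right)\right) = - 12 \left(\left(-1\right)^{2} + \left(\frac{24}{5} + 22\right)\right) = - 12 \left(1 + \frac{134}{5}\right) = \left(-12\right) \frac{139}{5} = - \frac{1668}{5}$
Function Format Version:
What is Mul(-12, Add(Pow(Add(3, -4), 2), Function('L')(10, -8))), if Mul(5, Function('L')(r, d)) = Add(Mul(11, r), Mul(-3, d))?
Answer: Rational(-1668, 5) ≈ -333.60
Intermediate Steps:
Function('L')(r, d) = Add(Mul(Rational(-3, 5), d), Mul(Rational(11, 5), r)) (Function('L')(r, d) = Mul(Rational(1, 5), Add(Mul(11, r), Mul(-3, d))) = Mul(Rational(1, 5), Add(Mul(-3, d), Mul(11, r))) = Add(Mul(Rational(-3, 5), d), Mul(Rational(11, 5), r)))
Mul(-12, Add(Pow(Add(3, -4), 2), Function('L')(10, -8))) = Mul(-12, Add(Pow(Add(3, -4), 2), Add(Mul(Rational(-3, 5), -8), Mul(Rational(11, 5), 10)))) = Mul(-12, Add(Pow(-1, 2), Add(Rational(24, 5), 22))) = Mul(-12, Add(1, Rational(134, 5))) = Mul(-12, Rational(139, 5)) = Rational(-1668, 5)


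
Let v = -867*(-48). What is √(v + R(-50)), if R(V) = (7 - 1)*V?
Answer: 2*√10329 ≈ 203.26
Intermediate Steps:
R(V) = 6*V
v = 41616
√(v + R(-50)) = √(41616 + 6*(-50)) = √(41616 - 300) = √41316 = 2*√10329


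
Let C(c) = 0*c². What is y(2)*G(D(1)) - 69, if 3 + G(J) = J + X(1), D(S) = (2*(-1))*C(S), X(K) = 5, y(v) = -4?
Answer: -77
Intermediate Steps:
C(c) = 0
D(S) = 0 (D(S) = (2*(-1))*0 = -2*0 = 0)
G(J) = 2 + J (G(J) = -3 + (J + 5) = -3 + (5 + J) = 2 + J)
y(2)*G(D(1)) - 69 = -4*(2 + 0) - 69 = -4*2 - 69 = -8 - 69 = -77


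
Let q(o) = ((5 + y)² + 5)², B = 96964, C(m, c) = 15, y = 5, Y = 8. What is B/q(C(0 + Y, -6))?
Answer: 13852/1575 ≈ 8.7949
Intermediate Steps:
q(o) = 11025 (q(o) = ((5 + 5)² + 5)² = (10² + 5)² = (100 + 5)² = 105² = 11025)
B/q(C(0 + Y, -6)) = 96964/11025 = 96964*(1/11025) = 13852/1575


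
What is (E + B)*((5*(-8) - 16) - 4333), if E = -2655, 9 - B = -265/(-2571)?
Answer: 9952980653/857 ≈ 1.1614e+7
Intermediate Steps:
B = 22874/2571 (B = 9 - (-265)/(-2571) = 9 - (-265)*(-1)/2571 = 9 - 1*265/2571 = 9 - 265/2571 = 22874/2571 ≈ 8.8969)
(E + B)*((5*(-8) - 16) - 4333) = (-2655 + 22874/2571)*((5*(-8) - 16) - 4333) = -6803131*((-40 - 16) - 4333)/2571 = -6803131*(-56 - 4333)/2571 = -6803131/2571*(-4389) = 9952980653/857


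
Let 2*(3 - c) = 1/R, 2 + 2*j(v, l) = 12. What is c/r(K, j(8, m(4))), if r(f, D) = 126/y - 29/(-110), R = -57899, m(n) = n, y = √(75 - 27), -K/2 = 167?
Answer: -9083525/3797827006 + 361774875*√3/3797827006 ≈ 0.16260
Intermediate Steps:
K = -334 (K = -2*167 = -334)
y = 4*√3 (y = √48 = 4*√3 ≈ 6.9282)
j(v, l) = 5 (j(v, l) = -1 + (½)*12 = -1 + 6 = 5)
r(f, D) = 29/110 + 21*√3/2 (r(f, D) = 126/((4*√3)) - 29/(-110) = 126*(√3/12) - 29*(-1/110) = 21*√3/2 + 29/110 = 29/110 + 21*√3/2)
c = 347395/115798 (c = 3 - ½/(-57899) = 3 - ½*(-1/57899) = 3 + 1/115798 = 347395/115798 ≈ 3.0000)
c/r(K, j(8, m(4))) = 347395/(115798*(29/110 + 21*√3/2))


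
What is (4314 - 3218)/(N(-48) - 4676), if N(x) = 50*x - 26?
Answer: -548/3551 ≈ -0.15432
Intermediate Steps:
N(x) = -26 + 50*x
(4314 - 3218)/(N(-48) - 4676) = (4314 - 3218)/((-26 + 50*(-48)) - 4676) = 1096/((-26 - 2400) - 4676) = 1096/(-2426 - 4676) = 1096/(-7102) = 1096*(-1/7102) = -548/3551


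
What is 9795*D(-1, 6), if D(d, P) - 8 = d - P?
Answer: 9795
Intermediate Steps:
D(d, P) = 8 + d - P (D(d, P) = 8 + (d - P) = 8 + d - P)
9795*D(-1, 6) = 9795*(8 - 1 - 1*6) = 9795*(8 - 1 - 6) = 9795*1 = 9795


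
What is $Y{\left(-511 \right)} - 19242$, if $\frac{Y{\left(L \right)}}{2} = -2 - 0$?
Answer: $-19246$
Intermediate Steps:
$Y{\left(L \right)} = -4$ ($Y{\left(L \right)} = 2 \left(-2 - 0\right) = 2 \left(-2 + 0\right) = 2 \left(-2\right) = -4$)
$Y{\left(-511 \right)} - 19242 = -4 - 19242 = -19246$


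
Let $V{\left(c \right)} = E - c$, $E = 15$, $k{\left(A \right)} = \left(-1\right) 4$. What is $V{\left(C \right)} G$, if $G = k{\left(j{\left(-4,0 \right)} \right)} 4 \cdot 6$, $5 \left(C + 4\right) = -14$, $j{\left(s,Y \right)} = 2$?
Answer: $- \frac{10464}{5} \approx -2092.8$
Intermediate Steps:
$k{\left(A \right)} = -4$
$C = - \frac{34}{5}$ ($C = -4 + \frac{1}{5} \left(-14\right) = -4 - \frac{14}{5} = - \frac{34}{5} \approx -6.8$)
$V{\left(c \right)} = 15 - c$
$G = -96$ ($G = \left(-4\right) 4 \cdot 6 = \left(-16\right) 6 = -96$)
$V{\left(C \right)} G = \left(15 - - \frac{34}{5}\right) \left(-96\right) = \left(15 + \frac{34}{5}\right) \left(-96\right) = \frac{109}{5} \left(-96\right) = - \frac{10464}{5}$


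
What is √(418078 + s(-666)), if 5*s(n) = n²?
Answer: √12669730/5 ≈ 711.89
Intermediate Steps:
s(n) = n²/5
√(418078 + s(-666)) = √(418078 + (⅕)*(-666)²) = √(418078 + (⅕)*443556) = √(418078 + 443556/5) = √(2533946/5) = √12669730/5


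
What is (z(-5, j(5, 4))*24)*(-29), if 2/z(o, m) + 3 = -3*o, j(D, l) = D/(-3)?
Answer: -116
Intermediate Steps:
j(D, l) = -D/3 (j(D, l) = D*(-⅓) = -D/3)
z(o, m) = 2/(-3 - 3*o)
(z(-5, j(5, 4))*24)*(-29) = (-2/(3 + 3*(-5))*24)*(-29) = (-2/(3 - 15)*24)*(-29) = (-2/(-12)*24)*(-29) = (-2*(-1/12)*24)*(-29) = ((⅙)*24)*(-29) = 4*(-29) = -116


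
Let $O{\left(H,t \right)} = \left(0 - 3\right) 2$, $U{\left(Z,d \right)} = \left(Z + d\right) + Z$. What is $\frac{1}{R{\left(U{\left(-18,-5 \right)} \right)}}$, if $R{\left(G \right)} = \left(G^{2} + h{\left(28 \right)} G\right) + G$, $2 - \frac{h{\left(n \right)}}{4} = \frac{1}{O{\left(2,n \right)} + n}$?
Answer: $\frac{11}{14514} \approx 0.00075789$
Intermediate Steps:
$U{\left(Z,d \right)} = d + 2 Z$
$O{\left(H,t \right)} = -6$ ($O{\left(H,t \right)} = \left(-3\right) 2 = -6$)
$h{\left(n \right)} = 8 - \frac{4}{-6 + n}$
$R{\left(G \right)} = G^{2} + \frac{97 G}{11}$ ($R{\left(G \right)} = \left(G^{2} + \frac{4 \left(-13 + 2 \cdot 28\right)}{-6 + 28} G\right) + G = \left(G^{2} + \frac{4 \left(-13 + 56\right)}{22} G\right) + G = \left(G^{2} + 4 \cdot \frac{1}{22} \cdot 43 G\right) + G = \left(G^{2} + \frac{86 G}{11}\right) + G = G^{2} + \frac{97 G}{11}$)
$\frac{1}{R{\left(U{\left(-18,-5 \right)} \right)}} = \frac{1}{\frac{1}{11} \left(-5 + 2 \left(-18\right)\right) \left(97 + 11 \left(-5 + 2 \left(-18\right)\right)\right)} = \frac{1}{\frac{1}{11} \left(-5 - 36\right) \left(97 + 11 \left(-5 - 36\right)\right)} = \frac{1}{\frac{1}{11} \left(-41\right) \left(97 + 11 \left(-41\right)\right)} = \frac{1}{\frac{1}{11} \left(-41\right) \left(97 - 451\right)} = \frac{1}{\frac{1}{11} \left(-41\right) \left(-354\right)} = \frac{1}{\frac{14514}{11}} = \frac{11}{14514}$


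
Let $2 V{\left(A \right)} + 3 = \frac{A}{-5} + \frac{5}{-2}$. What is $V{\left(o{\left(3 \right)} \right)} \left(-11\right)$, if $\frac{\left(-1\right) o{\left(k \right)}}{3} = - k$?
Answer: $\frac{803}{20} \approx 40.15$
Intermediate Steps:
$o{\left(k \right)} = 3 k$ ($o{\left(k \right)} = - 3 \left(- k\right) = 3 k$)
$V{\left(A \right)} = - \frac{11}{4} - \frac{A}{10}$ ($V{\left(A \right)} = - \frac{3}{2} + \frac{\frac{A}{-5} + \frac{5}{-2}}{2} = - \frac{3}{2} + \frac{A \left(- \frac{1}{5}\right) + 5 \left(- \frac{1}{2}\right)}{2} = - \frac{3}{2} + \frac{- \frac{A}{5} - \frac{5}{2}}{2} = - \frac{3}{2} + \frac{- \frac{5}{2} - \frac{A}{5}}{2} = - \frac{3}{2} - \left(\frac{5}{4} + \frac{A}{10}\right) = - \frac{11}{4} - \frac{A}{10}$)
$V{\left(o{\left(3 \right)} \right)} \left(-11\right) = \left(- \frac{11}{4} - \frac{3 \cdot 3}{10}\right) \left(-11\right) = \left(- \frac{11}{4} - \frac{9}{10}\right) \left(-11\right) = \left(- \frac{73}{20}\right) \left(-11\right) = \frac{803}{20}$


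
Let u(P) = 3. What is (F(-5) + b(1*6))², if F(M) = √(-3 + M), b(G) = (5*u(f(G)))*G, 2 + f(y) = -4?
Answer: 8092 + 360*I*√2 ≈ 8092.0 + 509.12*I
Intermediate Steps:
f(y) = -6 (f(y) = -2 - 4 = -6)
b(G) = 15*G (b(G) = (5*3)*G = 15*G)
(F(-5) + b(1*6))² = (√(-3 - 5) + 15*(1*6))² = (√(-8) + 15*6)² = (2*I*√2 + 90)² = (90 + 2*I*√2)²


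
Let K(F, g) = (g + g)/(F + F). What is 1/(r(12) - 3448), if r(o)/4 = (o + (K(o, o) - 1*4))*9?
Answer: -1/3124 ≈ -0.00032010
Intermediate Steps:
K(F, g) = g/F (K(F, g) = (2*g)/((2*F)) = (2*g)*(1/(2*F)) = g/F)
r(o) = -108 + 36*o (r(o) = 4*((o + (o/o - 1*4))*9) = 4*((o + (1 - 4))*9) = 4*((o - 3)*9) = 4*((-3 + o)*9) = 4*(-27 + 9*o) = -108 + 36*o)
1/(r(12) - 3448) = 1/((-108 + 36*12) - 3448) = 1/((-108 + 432) - 3448) = 1/(324 - 3448) = 1/(-3124) = -1/3124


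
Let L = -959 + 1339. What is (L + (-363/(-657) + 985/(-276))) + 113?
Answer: 9872191/20148 ≈ 489.98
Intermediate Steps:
L = 380
(L + (-363/(-657) + 985/(-276))) + 113 = (380 + (-363/(-657) + 985/(-276))) + 113 = (380 + (-363*(-1/657) + 985*(-1/276))) + 113 = (380 + (121/219 - 985/276)) + 113 = (380 - 60773/20148) + 113 = 7595467/20148 + 113 = 9872191/20148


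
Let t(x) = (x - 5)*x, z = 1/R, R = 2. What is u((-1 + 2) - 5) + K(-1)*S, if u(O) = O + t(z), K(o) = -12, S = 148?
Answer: -7129/4 ≈ -1782.3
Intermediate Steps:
z = ½ (z = 1/2 = ½ ≈ 0.50000)
t(x) = x*(-5 + x) (t(x) = (-5 + x)*x = x*(-5 + x))
u(O) = -9/4 + O (u(O) = O + (-5 + ½)/2 = O + (½)*(-9/2) = O - 9/4 = -9/4 + O)
u((-1 + 2) - 5) + K(-1)*S = (-9/4 + ((-1 + 2) - 5)) - 12*148 = (-9/4 + (1 - 5)) - 1776 = (-9/4 - 4) - 1776 = -25/4 - 1776 = -7129/4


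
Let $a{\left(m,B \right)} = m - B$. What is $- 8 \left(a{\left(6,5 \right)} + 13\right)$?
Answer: $-112$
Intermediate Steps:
$- 8 \left(a{\left(6,5 \right)} + 13\right) = - 8 \left(\left(6 - 5\right) + 13\right) = - 8 \left(1 + 13\right) = \left(-8\right) 14 = -112$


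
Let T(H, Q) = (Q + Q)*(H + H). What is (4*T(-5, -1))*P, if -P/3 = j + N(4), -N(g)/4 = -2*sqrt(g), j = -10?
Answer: -1440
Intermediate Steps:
N(g) = 8*sqrt(g) (N(g) = -(-8)*sqrt(g) = 8*sqrt(g))
P = -18 (P = -3*(-10 + 8*sqrt(4)) = -3*(-10 + 8*2) = -3*(-10 + 16) = -3*6 = -18)
T(H, Q) = 4*H*Q (T(H, Q) = (2*Q)*(2*H) = 4*H*Q)
(4*T(-5, -1))*P = (4*(4*(-5)*(-1)))*(-18) = (4*20)*(-18) = 80*(-18) = -1440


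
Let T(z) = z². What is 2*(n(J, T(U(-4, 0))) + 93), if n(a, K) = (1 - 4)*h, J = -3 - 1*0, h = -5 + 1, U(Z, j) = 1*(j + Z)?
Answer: 210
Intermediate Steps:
U(Z, j) = Z + j (U(Z, j) = 1*(Z + j) = Z + j)
h = -4
J = -3 (J = -3 + 0 = -3)
n(a, K) = 12 (n(a, K) = (1 - 4)*(-4) = -3*(-4) = 12)
2*(n(J, T(U(-4, 0))) + 93) = 2*(12 + 93) = 2*105 = 210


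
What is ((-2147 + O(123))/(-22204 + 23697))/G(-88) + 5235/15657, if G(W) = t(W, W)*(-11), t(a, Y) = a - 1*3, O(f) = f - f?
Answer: 2596685092/7799758967 ≈ 0.33292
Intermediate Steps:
O(f) = 0
t(a, Y) = -3 + a (t(a, Y) = a - 3 = -3 + a)
G(W) = 33 - 11*W (G(W) = (-3 + W)*(-11) = 33 - 11*W)
((-2147 + O(123))/(-22204 + 23697))/G(-88) + 5235/15657 = ((-2147 + 0)/(-22204 + 23697))/(33 - 11*(-88)) + 5235/15657 = (-2147/1493)/(33 + 968) + 5235*(1/15657) = -2147*1/1493/1001 + 1745/5219 = -2147/1493*1/1001 + 1745/5219 = -2147/1494493 + 1745/5219 = 2596685092/7799758967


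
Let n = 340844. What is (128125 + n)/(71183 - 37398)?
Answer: 468969/33785 ≈ 13.881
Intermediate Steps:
(128125 + n)/(71183 - 37398) = (128125 + 340844)/(71183 - 37398) = 468969/33785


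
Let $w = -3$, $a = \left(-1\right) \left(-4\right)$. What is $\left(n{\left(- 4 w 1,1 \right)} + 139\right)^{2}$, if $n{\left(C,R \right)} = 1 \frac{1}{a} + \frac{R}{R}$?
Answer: $\frac{314721}{16} \approx 19670.0$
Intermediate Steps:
$a = 4$
$n{\left(C,R \right)} = \frac{5}{4}$ ($n{\left(C,R \right)} = 1 \cdot \frac{1}{4} + \frac{R}{R} = 1 \cdot \frac{1}{4} + 1 = \frac{1}{4} + 1 = \frac{5}{4}$)
$\left(n{\left(- 4 w 1,1 \right)} + 139\right)^{2} = \left(\frac{5}{4} + 139\right)^{2} = \left(\frac{561}{4}\right)^{2} = \frac{314721}{16}$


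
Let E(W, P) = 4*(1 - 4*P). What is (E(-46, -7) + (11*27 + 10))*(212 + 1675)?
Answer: 798201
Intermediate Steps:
E(W, P) = 4 - 16*P
(E(-46, -7) + (11*27 + 10))*(212 + 1675) = ((4 - 16*(-7)) + (11*27 + 10))*(212 + 1675) = ((4 + 112) + (297 + 10))*1887 = (116 + 307)*1887 = 423*1887 = 798201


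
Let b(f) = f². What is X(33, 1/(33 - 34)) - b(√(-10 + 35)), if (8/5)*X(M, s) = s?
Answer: -205/8 ≈ -25.625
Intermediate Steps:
X(M, s) = 5*s/8
X(33, 1/(33 - 34)) - b(√(-10 + 35)) = 5/(8*(33 - 34)) - (√(-10 + 35))² = (5/8)/(-1) - (√25)² = (5/8)*(-1) - 1*5² = -5/8 - 1*25 = -5/8 - 25 = -205/8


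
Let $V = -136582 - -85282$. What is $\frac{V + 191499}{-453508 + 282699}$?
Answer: $- \frac{140199}{170809} \approx -0.82079$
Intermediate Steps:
$V = -51300$ ($V = -136582 + 85282 = -51300$)
$\frac{V + 191499}{-453508 + 282699} = \frac{-51300 + 191499}{-453508 + 282699} = \frac{140199}{-170809} = 140199 \left(- \frac{1}{170809}\right) = - \frac{140199}{170809}$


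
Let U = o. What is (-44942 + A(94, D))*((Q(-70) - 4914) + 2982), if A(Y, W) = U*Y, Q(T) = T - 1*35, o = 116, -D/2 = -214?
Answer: 69335406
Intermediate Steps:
D = 428 (D = -2*(-214) = 428)
U = 116
Q(T) = -35 + T (Q(T) = T - 35 = -35 + T)
A(Y, W) = 116*Y
(-44942 + A(94, D))*((Q(-70) - 4914) + 2982) = (-44942 + 116*94)*(((-35 - 70) - 4914) + 2982) = (-44942 + 10904)*((-105 - 4914) + 2982) = -34038*(-5019 + 2982) = -34038*(-2037) = 69335406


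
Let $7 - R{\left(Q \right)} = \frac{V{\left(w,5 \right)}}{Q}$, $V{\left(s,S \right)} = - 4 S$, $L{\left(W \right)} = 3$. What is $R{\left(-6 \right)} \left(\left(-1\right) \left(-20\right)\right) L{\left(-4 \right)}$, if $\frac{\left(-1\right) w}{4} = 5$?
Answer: $220$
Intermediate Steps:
$w = -20$ ($w = \left(-4\right) 5 = -20$)
$R{\left(Q \right)} = 7 + \frac{20}{Q}$ ($R{\left(Q \right)} = 7 - \frac{\left(-4\right) 5}{Q} = 7 - - \frac{20}{Q} = 7 + \frac{20}{Q}$)
$R{\left(-6 \right)} \left(\left(-1\right) \left(-20\right)\right) L{\left(-4 \right)} = \left(7 + \frac{20}{-6}\right) \left(\left(-1\right) \left(-20\right)\right) 3 = \left(7 + 20 \left(- \frac{1}{6}\right)\right) 20 \cdot 3 = \left(7 - \frac{10}{3}\right) 20 \cdot 3 = \frac{11}{3} \cdot 20 \cdot 3 = \frac{220}{3} \cdot 3 = 220$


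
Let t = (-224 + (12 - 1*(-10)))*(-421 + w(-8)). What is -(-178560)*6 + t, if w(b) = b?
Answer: 1158018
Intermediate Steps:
t = 86658 (t = (-224 + (12 - 1*(-10)))*(-421 - 8) = (-224 + (12 + 10))*(-429) = (-224 + 22)*(-429) = -202*(-429) = 86658)
-(-178560)*6 + t = -(-178560)*6 + 86658 = -930*(-1152) + 86658 = 1071360 + 86658 = 1158018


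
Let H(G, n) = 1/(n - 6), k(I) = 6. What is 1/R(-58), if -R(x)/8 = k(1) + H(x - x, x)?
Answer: -8/383 ≈ -0.020888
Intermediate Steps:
H(G, n) = 1/(-6 + n)
R(x) = -48 - 8/(-6 + x) (R(x) = -8*(6 + 1/(-6 + x)) = -48 - 8/(-6 + x))
1/R(-58) = 1/(8*(35 - 6*(-58))/(-6 - 58)) = 1/(8*(35 + 348)/(-64)) = 1/(8*(-1/64)*383) = 1/(-383/8) = -8/383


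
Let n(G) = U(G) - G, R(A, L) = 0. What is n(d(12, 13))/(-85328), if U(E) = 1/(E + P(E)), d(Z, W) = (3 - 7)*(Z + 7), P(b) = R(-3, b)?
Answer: -5775/6484928 ≈ -0.00089053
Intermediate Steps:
P(b) = 0
d(Z, W) = -28 - 4*Z (d(Z, W) = -4*(7 + Z) = -28 - 4*Z)
U(E) = 1/E (U(E) = 1/(E + 0) = 1/E)
n(G) = 1/G - G
n(d(12, 13))/(-85328) = (1/(-28 - 4*12) - (-28 - 4*12))/(-85328) = (1/(-28 - 48) - (-28 - 48))*(-1/85328) = (1/(-76) - 1*(-76))*(-1/85328) = (-1/76 + 76)*(-1/85328) = (5775/76)*(-1/85328) = -5775/6484928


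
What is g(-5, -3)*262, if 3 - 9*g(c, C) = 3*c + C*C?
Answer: 262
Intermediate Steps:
g(c, C) = 1/3 - c/3 - C**2/9 (g(c, C) = 1/3 - (3*c + C*C)/9 = 1/3 - (3*c + C**2)/9 = 1/3 - (C**2 + 3*c)/9 = 1/3 + (-c/3 - C**2/9) = 1/3 - c/3 - C**2/9)
g(-5, -3)*262 = (1/3 - 1/3*(-5) - 1/9*(-3)**2)*262 = (1/3 + 5/3 - 1/9*9)*262 = (1/3 + 5/3 - 1)*262 = 1*262 = 262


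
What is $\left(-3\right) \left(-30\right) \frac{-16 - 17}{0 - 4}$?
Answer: $\frac{1485}{2} \approx 742.5$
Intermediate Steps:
$\left(-3\right) \left(-30\right) \frac{-16 - 17}{0 - 4} = 90 \left(- \frac{33}{-4}\right) = 90 \left(\left(-33\right) \left(- \frac{1}{4}\right)\right) = 90 \cdot \frac{33}{4} = \frac{1485}{2}$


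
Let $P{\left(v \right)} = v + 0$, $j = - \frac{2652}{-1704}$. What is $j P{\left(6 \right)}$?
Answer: $\frac{663}{71} \approx 9.338$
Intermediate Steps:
$j = \frac{221}{142}$ ($j = \left(-2652\right) \left(- \frac{1}{1704}\right) = \frac{221}{142} \approx 1.5563$)
$P{\left(v \right)} = v$
$j P{\left(6 \right)} = \frac{221}{142} \cdot 6 = \frac{663}{71}$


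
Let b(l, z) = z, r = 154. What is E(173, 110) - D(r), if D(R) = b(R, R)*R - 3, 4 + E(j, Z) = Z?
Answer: -23607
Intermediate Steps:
E(j, Z) = -4 + Z
D(R) = -3 + R² (D(R) = R*R - 3 = R² - 3 = -3 + R²)
E(173, 110) - D(r) = (-4 + 110) - (-3 + 154²) = 106 - (-3 + 23716) = 106 - 1*23713 = 106 - 23713 = -23607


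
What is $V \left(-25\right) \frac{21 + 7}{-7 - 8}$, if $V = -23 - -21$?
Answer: $- \frac{280}{3} \approx -93.333$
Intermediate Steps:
$V = -2$ ($V = -23 + 21 = -2$)
$V \left(-25\right) \frac{21 + 7}{-7 - 8} = \left(-2\right) \left(-25\right) \frac{21 + 7}{-7 - 8} = 50 \frac{28}{-15} = 50 \cdot 28 \left(- \frac{1}{15}\right) = 50 \left(- \frac{28}{15}\right) = - \frac{280}{3}$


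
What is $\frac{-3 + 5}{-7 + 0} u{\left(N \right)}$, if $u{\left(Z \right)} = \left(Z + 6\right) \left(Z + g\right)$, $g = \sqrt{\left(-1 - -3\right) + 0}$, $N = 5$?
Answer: $- \frac{110}{7} - \frac{22 \sqrt{2}}{7} \approx -20.159$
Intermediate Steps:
$g = \sqrt{2}$ ($g = \sqrt{\left(-1 + 3\right) + 0} = \sqrt{2 + 0} = \sqrt{2} \approx 1.4142$)
$u{\left(Z \right)} = \left(6 + Z\right) \left(Z + \sqrt{2}\right)$ ($u{\left(Z \right)} = \left(Z + 6\right) \left(Z + \sqrt{2}\right) = \left(6 + Z\right) \left(Z + \sqrt{2}\right)$)
$\frac{-3 + 5}{-7 + 0} u{\left(N \right)} = \frac{-3 + 5}{-7 + 0} \left(5^{2} + 6 \cdot 5 + 6 \sqrt{2} + 5 \sqrt{2}\right) = \frac{2}{-7} \left(25 + 30 + 6 \sqrt{2} + 5 \sqrt{2}\right) = 2 \left(- \frac{1}{7}\right) \left(55 + 11 \sqrt{2}\right) = - \frac{2 \left(55 + 11 \sqrt{2}\right)}{7} = - \frac{110}{7} - \frac{22 \sqrt{2}}{7}$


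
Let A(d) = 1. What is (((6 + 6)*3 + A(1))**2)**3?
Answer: 2565726409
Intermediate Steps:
(((6 + 6)*3 + A(1))**2)**3 = (((6 + 6)*3 + 1)**2)**3 = ((12*3 + 1)**2)**3 = ((36 + 1)**2)**3 = (37**2)**3 = 1369**3 = 2565726409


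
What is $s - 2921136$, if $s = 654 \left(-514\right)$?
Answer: $-3257292$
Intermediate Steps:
$s = -336156$
$s - 2921136 = -336156 - 2921136 = -3257292$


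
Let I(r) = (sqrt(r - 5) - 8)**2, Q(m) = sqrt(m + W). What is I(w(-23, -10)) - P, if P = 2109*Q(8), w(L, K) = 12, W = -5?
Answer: (8 - sqrt(7))**2 - 2109*sqrt(3) ≈ -3624.2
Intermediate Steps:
Q(m) = sqrt(-5 + m) (Q(m) = sqrt(m - 5) = sqrt(-5 + m))
I(r) = (-8 + sqrt(-5 + r))**2 (I(r) = (sqrt(-5 + r) - 8)**2 = (-8 + sqrt(-5 + r))**2)
P = 2109*sqrt(3) (P = 2109*sqrt(-5 + 8) = 2109*sqrt(3) ≈ 3652.9)
I(w(-23, -10)) - P = (-8 + sqrt(-5 + 12))**2 - 2109*sqrt(3) = (-8 + sqrt(7))**2 - 2109*sqrt(3)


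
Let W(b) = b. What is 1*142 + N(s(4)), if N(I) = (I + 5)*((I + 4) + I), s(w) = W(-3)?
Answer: 138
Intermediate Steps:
s(w) = -3
N(I) = (4 + 2*I)*(5 + I) (N(I) = (5 + I)*((4 + I) + I) = (5 + I)*(4 + 2*I) = (4 + 2*I)*(5 + I))
1*142 + N(s(4)) = 1*142 + (20 + 2*(-3)**2 + 14*(-3)) = 142 + (20 + 2*9 - 42) = 142 + (20 + 18 - 42) = 142 - 4 = 138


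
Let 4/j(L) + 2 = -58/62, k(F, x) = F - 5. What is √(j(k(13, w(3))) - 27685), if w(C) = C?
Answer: I*√229270769/91 ≈ 166.39*I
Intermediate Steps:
k(F, x) = -5 + F
j(L) = -124/91 (j(L) = 4/(-2 - 58/62) = 4/(-2 - 58*1/62) = 4/(-2 - 29/31) = 4/(-91/31) = 4*(-31/91) = -124/91)
√(j(k(13, w(3))) - 27685) = √(-124/91 - 27685) = √(-2519459/91) = I*√229270769/91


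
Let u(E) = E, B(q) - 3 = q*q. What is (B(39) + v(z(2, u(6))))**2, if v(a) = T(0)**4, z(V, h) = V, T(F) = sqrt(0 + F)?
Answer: 2322576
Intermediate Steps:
B(q) = 3 + q**2 (B(q) = 3 + q*q = 3 + q**2)
T(F) = sqrt(F)
v(a) = 0 (v(a) = (sqrt(0))**4 = 0**4 = 0)
(B(39) + v(z(2, u(6))))**2 = ((3 + 39**2) + 0)**2 = ((3 + 1521) + 0)**2 = (1524 + 0)**2 = 1524**2 = 2322576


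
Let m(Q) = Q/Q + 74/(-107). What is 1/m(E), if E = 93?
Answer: 107/33 ≈ 3.2424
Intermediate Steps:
m(Q) = 33/107 (m(Q) = 1 + 74*(-1/107) = 1 - 74/107 = 33/107)
1/m(E) = 1/(33/107) = 107/33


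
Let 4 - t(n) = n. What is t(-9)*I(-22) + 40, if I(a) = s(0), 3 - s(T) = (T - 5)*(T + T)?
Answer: 79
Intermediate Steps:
s(T) = 3 - 2*T*(-5 + T) (s(T) = 3 - (T - 5)*(T + T) = 3 - (-5 + T)*2*T = 3 - 2*T*(-5 + T))
I(a) = 3 (I(a) = 3 - 2*0**2 + 10*0 = 3 - 2*0 + 0 = 3 + 0 + 0 = 3)
t(n) = 4 - n
t(-9)*I(-22) + 40 = (4 - 1*(-9))*3 + 40 = (4 + 9)*3 + 40 = 13*3 + 40 = 39 + 40 = 79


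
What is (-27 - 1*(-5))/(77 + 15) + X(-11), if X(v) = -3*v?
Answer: 1507/46 ≈ 32.761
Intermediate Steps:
(-27 - 1*(-5))/(77 + 15) + X(-11) = (-27 - 1*(-5))/(77 + 15) - 3*(-11) = (-27 + 5)/92 + 33 = -22*1/92 + 33 = -11/46 + 33 = 1507/46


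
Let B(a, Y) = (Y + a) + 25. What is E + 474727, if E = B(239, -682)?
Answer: 474309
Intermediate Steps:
B(a, Y) = 25 + Y + a
E = -418 (E = 25 - 682 + 239 = -418)
E + 474727 = -418 + 474727 = 474309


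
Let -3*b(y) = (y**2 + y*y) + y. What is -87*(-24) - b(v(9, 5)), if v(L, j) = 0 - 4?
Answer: 6292/3 ≈ 2097.3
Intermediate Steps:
v(L, j) = -4
b(y) = -2*y**2/3 - y/3 (b(y) = -((y**2 + y*y) + y)/3 = -((y**2 + y**2) + y)/3 = -(2*y**2 + y)/3 = -(y + 2*y**2)/3 = -2*y**2/3 - y/3)
-87*(-24) - b(v(9, 5)) = -87*(-24) - (-1)*(-4)*(1 + 2*(-4))/3 = 2088 - (-1)*(-4)*(1 - 8)/3 = 2088 - (-1)*(-4)*(-7)/3 = 2088 - 1*(-28/3) = 2088 + 28/3 = 6292/3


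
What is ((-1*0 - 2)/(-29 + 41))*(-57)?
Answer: 19/2 ≈ 9.5000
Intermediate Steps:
((-1*0 - 2)/(-29 + 41))*(-57) = ((0 - 2)/12)*(-57) = -2*1/12*(-57) = -1/6*(-57) = 19/2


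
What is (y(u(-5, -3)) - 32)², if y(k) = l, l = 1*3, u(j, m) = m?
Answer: 841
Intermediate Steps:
l = 3
y(k) = 3
(y(u(-5, -3)) - 32)² = (3 - 32)² = (-29)² = 841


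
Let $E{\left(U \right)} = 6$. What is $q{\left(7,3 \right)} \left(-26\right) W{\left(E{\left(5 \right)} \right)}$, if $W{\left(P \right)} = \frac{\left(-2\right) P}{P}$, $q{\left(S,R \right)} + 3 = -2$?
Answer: $-260$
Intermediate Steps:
$q{\left(S,R \right)} = -5$ ($q{\left(S,R \right)} = -3 - 2 = -5$)
$W{\left(P \right)} = -2$
$q{\left(7,3 \right)} \left(-26\right) W{\left(E{\left(5 \right)} \right)} = \left(-5\right) \left(-26\right) \left(-2\right) = 130 \left(-2\right) = -260$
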